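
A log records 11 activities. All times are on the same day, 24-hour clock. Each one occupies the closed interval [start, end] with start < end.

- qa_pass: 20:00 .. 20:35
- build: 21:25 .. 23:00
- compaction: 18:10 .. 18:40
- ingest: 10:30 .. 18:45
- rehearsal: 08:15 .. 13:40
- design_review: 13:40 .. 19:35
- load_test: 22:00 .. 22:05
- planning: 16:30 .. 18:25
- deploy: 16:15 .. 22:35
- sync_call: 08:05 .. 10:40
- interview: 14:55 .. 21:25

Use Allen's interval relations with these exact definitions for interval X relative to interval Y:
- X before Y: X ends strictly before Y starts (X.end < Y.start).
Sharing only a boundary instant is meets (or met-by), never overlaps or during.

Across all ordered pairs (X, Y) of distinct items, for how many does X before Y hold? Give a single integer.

30

Checking all 110 ordered pairs for relation 'before'; matching pairs in alphabetical order:
(compaction, build): compaction before build ✓
(compaction, load_test): compaction before load_test ✓
(compaction, qa_pass): compaction before qa_pass ✓
(design_review, build): design_review before build ✓
(design_review, load_test): design_review before load_test ✓
(design_review, qa_pass): design_review before qa_pass ✓
(ingest, build): ingest before build ✓
(ingest, load_test): ingest before load_test ✓
(ingest, qa_pass): ingest before qa_pass ✓
(interview, load_test): interview before load_test ✓
(planning, build): planning before build ✓
(planning, load_test): planning before load_test ✓
(planning, qa_pass): planning before qa_pass ✓
(qa_pass, build): qa_pass before build ✓
(qa_pass, load_test): qa_pass before load_test ✓
(rehearsal, build): rehearsal before build ✓
(rehearsal, compaction): rehearsal before compaction ✓
(rehearsal, deploy): rehearsal before deploy ✓
(rehearsal, interview): rehearsal before interview ✓
(rehearsal, load_test): rehearsal before load_test ✓
(rehearsal, planning): rehearsal before planning ✓
(rehearsal, qa_pass): rehearsal before qa_pass ✓
(sync_call, build): sync_call before build ✓
(sync_call, compaction): sync_call before compaction ✓
... plus 6 further pairs not listed.
Count: 30.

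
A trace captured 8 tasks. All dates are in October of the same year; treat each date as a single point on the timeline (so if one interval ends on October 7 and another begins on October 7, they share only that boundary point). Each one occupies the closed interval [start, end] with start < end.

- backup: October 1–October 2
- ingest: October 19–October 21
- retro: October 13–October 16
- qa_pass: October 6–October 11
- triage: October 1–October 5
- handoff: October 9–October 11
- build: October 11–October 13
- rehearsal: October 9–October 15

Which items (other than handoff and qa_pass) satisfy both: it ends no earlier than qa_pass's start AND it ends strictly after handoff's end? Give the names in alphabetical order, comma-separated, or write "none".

Conditions: its end is no earlier than qa_pass's start (X.end >= October 6) AND its end is strictly after handoff's end (X.end > October 11).
backup: end October 2 >= October 6? ✗; end October 2 > October 11? ✗ → no.
build: end October 13 >= October 6? ✓; end October 13 > October 11? ✓ → yes.
ingest: end October 21 >= October 6? ✓; end October 21 > October 11? ✓ → yes.
rehearsal: end October 15 >= October 6? ✓; end October 15 > October 11? ✓ → yes.
retro: end October 16 >= October 6? ✓; end October 16 > October 11? ✓ → yes.
triage: end October 5 >= October 6? ✗; end October 5 > October 11? ✗ → no.
Result: build, ingest, rehearsal, retro.

build, ingest, rehearsal, retro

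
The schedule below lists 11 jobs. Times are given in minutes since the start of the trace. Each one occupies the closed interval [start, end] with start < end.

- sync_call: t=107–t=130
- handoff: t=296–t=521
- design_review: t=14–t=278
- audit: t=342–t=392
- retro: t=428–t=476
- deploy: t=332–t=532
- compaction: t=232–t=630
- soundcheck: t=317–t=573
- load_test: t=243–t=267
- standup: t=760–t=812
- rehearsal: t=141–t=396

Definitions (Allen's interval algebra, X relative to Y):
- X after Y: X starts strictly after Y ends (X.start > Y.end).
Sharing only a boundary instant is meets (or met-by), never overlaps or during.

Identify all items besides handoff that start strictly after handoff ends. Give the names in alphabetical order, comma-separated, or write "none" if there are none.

Target handoff = [t=296, t=521].
audit [t=342, t=392] → during → no.
compaction [t=232, t=630] → contains → no.
deploy [t=332, t=532] → overlapped-by → no.
design_review [t=14, t=278] → before → no.
load_test [t=243, t=267] → before → no.
rehearsal [t=141, t=396] → overlaps → no.
retro [t=428, t=476] → during → no.
soundcheck [t=317, t=573] → overlapped-by → no.
standup [t=760, t=812] → after → yes.
sync_call [t=107, t=130] → before → no.
Result: standup.

standup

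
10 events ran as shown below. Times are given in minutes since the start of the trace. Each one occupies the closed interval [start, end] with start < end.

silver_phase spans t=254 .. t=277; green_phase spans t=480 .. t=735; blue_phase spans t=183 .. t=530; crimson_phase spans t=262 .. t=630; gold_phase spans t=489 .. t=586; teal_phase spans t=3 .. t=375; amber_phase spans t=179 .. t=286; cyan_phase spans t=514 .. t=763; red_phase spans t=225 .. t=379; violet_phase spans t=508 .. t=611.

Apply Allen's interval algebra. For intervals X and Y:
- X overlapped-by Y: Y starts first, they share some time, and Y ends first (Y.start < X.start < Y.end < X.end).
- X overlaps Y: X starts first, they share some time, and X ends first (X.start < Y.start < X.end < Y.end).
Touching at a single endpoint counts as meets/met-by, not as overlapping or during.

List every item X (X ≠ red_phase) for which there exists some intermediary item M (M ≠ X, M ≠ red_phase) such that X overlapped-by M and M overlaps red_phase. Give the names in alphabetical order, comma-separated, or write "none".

blue_phase, crimson_phase

Target red_phase = [t=225, t=379].
Intermediaries M with M overlaps red_phase: amber_phase, teal_phase.
Via amber_phase — items with X overlapped-by amber_phase: blue_phase, crimson_phase.
Via teal_phase — items with X overlapped-by teal_phase: blue_phase, crimson_phase.
Union: blue_phase, crimson_phase.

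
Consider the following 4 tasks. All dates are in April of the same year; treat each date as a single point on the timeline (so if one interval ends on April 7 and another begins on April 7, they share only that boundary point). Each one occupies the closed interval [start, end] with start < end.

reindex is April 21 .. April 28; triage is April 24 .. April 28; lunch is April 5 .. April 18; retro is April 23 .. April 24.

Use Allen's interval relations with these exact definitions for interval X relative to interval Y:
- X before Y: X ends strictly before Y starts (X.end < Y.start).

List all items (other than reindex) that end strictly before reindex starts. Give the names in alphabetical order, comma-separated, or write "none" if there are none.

lunch

Target reindex = [April 21, April 28].
lunch [April 5, April 18] → before → yes.
retro [April 23, April 24] → during → no.
triage [April 24, April 28] → finishes → no.
Result: lunch.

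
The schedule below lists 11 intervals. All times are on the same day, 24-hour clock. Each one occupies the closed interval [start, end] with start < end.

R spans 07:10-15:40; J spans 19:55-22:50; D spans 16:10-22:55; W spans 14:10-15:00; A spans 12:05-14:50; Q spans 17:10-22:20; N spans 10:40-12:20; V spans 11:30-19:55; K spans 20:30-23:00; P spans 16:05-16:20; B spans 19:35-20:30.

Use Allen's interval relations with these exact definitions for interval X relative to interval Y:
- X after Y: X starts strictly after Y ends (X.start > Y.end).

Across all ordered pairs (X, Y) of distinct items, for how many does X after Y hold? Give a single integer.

30

Checking all 110 ordered pairs for relation 'after'; matching pairs in alphabetical order:
(B, A): B after A ✓
(B, N): B after N ✓
(B, P): B after P ✓
(B, R): B after R ✓
(B, W): B after W ✓
(D, A): D after A ✓
(D, N): D after N ✓
(D, R): D after R ✓
(D, W): D after W ✓
(J, A): J after A ✓
(J, N): J after N ✓
(J, P): J after P ✓
(J, R): J after R ✓
(J, W): J after W ✓
(K, A): K after A ✓
(K, N): K after N ✓
(K, P): K after P ✓
(K, R): K after R ✓
(K, V): K after V ✓
(K, W): K after W ✓
(P, A): P after A ✓
(P, N): P after N ✓
(P, R): P after R ✓
(P, W): P after W ✓
... plus 6 further pairs not listed.
Count: 30.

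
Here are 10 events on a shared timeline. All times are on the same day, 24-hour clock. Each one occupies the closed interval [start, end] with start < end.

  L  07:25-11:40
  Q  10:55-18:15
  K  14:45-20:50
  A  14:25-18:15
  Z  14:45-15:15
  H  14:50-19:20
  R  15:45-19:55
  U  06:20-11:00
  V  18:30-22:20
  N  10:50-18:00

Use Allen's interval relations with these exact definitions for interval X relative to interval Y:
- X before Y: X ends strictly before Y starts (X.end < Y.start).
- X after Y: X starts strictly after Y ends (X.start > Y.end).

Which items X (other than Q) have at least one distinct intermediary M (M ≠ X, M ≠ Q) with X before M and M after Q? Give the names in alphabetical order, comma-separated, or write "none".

Target Q = [10:55, 18:15].
Intermediaries M with M after Q: V.
Via V — items with X before V: A, L, N, U, Z.
Union: A, L, N, U, Z.

A, L, N, U, Z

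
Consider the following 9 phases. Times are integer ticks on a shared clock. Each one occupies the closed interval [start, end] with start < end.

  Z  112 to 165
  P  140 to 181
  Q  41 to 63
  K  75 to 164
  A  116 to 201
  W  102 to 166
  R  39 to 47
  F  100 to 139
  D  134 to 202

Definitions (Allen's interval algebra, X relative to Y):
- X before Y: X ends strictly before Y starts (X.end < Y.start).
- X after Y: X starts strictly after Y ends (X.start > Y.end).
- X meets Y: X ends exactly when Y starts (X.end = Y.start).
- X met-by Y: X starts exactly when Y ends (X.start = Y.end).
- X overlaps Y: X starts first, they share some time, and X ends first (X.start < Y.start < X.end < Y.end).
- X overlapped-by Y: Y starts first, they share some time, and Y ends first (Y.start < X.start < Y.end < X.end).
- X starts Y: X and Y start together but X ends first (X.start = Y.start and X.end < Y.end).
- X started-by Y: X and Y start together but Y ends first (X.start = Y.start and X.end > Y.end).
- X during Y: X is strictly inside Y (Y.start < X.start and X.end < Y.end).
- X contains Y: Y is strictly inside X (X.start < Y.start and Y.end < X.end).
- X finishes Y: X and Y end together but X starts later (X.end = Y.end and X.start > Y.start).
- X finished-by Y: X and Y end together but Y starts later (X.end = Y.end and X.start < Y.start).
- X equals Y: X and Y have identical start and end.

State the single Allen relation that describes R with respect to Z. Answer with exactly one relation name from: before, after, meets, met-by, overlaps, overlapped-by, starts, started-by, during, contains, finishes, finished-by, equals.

before

R = [39, 47]; Z = [112, 165].
Compare endpoints: R.start < Z.start, R.start < Z.end, R.end < Z.start, R.end < Z.end.
That pattern is 'before'.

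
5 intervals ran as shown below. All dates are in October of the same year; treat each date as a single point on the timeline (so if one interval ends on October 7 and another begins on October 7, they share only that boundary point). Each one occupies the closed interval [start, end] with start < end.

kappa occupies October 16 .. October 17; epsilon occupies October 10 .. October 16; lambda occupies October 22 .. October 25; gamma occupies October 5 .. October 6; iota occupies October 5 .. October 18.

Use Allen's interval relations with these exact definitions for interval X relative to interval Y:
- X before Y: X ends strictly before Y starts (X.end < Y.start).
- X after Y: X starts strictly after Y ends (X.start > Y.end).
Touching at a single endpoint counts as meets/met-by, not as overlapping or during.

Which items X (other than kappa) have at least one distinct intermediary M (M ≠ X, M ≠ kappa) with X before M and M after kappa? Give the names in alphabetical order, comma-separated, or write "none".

epsilon, gamma, iota

Target kappa = [October 16, October 17].
Intermediaries M with M after kappa: lambda.
Via lambda — items with X before lambda: epsilon, gamma, iota.
Union: epsilon, gamma, iota.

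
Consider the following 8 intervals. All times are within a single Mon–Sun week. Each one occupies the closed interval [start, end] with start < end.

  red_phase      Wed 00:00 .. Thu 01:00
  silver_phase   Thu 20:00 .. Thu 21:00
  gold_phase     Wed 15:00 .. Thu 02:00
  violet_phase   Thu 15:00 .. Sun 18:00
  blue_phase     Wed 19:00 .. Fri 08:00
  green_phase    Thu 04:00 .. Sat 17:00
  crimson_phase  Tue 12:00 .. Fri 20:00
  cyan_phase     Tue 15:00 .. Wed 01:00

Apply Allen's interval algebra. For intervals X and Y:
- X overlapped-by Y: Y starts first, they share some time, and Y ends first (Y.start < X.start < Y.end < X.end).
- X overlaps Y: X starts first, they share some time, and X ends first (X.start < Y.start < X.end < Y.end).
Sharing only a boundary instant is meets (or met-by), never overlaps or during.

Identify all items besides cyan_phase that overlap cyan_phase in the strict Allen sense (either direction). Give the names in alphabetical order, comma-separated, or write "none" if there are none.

Target cyan_phase = [Tue 15:00, Wed 01:00].
blue_phase [Wed 19:00, Fri 08:00] → after → no.
crimson_phase [Tue 12:00, Fri 20:00] → contains → no.
gold_phase [Wed 15:00, Thu 02:00] → after → no.
green_phase [Thu 04:00, Sat 17:00] → after → no.
red_phase [Wed 00:00, Thu 01:00] → overlapped-by → yes.
silver_phase [Thu 20:00, Thu 21:00] → after → no.
violet_phase [Thu 15:00, Sun 18:00] → after → no.
Result: red_phase.

red_phase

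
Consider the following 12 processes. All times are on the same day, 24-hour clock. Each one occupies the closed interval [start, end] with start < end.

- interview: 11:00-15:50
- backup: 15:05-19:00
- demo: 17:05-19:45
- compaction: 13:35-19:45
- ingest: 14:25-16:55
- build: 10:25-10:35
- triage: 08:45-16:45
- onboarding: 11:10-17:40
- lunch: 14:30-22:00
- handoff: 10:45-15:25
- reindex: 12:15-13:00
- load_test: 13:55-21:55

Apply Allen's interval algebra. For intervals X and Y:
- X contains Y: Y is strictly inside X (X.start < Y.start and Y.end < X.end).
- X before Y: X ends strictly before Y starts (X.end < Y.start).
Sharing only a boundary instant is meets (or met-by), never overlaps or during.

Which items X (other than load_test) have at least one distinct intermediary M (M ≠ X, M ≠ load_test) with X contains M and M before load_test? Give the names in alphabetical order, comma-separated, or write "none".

Target load_test = [13:55, 21:55].
Intermediaries M with M before load_test: build, reindex.
Via build — items with X contains build: triage.
Via reindex — items with X contains reindex: handoff, interview, onboarding, triage.
Union: handoff, interview, onboarding, triage.

handoff, interview, onboarding, triage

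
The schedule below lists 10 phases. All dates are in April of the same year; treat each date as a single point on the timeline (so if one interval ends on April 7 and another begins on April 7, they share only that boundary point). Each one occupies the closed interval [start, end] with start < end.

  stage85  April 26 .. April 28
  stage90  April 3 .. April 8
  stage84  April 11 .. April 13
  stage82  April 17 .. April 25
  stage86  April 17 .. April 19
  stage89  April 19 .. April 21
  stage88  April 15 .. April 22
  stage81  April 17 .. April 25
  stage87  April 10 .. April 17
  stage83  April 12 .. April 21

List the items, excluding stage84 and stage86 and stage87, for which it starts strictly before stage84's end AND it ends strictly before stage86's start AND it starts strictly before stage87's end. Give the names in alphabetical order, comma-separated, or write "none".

stage90

Conditions: its start is strictly before stage84's end (X.start < April 13) AND its end is strictly before stage86's start (X.end < April 17) AND its start is strictly before stage87's end (X.start < April 17).
stage81: start April 17 < April 13? ✗; end April 25 < April 17? ✗; start April 17 < April 17? ✗ → no.
stage82: start April 17 < April 13? ✗; end April 25 < April 17? ✗; start April 17 < April 17? ✗ → no.
stage83: start April 12 < April 13? ✓; end April 21 < April 17? ✗; start April 12 < April 17? ✓ → no.
stage85: start April 26 < April 13? ✗; end April 28 < April 17? ✗; start April 26 < April 17? ✗ → no.
stage88: start April 15 < April 13? ✗; end April 22 < April 17? ✗; start April 15 < April 17? ✓ → no.
stage89: start April 19 < April 13? ✗; end April 21 < April 17? ✗; start April 19 < April 17? ✗ → no.
stage90: start April 3 < April 13? ✓; end April 8 < April 17? ✓; start April 3 < April 17? ✓ → yes.
Result: stage90.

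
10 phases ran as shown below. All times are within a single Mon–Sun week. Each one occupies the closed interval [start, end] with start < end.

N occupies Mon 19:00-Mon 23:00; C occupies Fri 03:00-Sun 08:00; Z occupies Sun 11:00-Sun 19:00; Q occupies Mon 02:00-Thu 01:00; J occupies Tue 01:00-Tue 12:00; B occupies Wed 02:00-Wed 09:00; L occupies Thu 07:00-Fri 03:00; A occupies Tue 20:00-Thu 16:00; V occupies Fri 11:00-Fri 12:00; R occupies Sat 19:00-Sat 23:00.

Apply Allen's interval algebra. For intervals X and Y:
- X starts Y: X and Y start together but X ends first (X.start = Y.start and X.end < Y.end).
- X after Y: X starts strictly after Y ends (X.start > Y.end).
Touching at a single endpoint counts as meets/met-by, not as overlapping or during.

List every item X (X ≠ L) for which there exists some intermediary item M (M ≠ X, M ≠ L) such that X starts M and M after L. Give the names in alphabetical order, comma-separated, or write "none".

Target L = [Thu 07:00, Fri 03:00].
Intermediaries M with M after L: R, V, Z.
Via R — items with X starts R: none.
Via V — items with X starts V: none.
Via Z — items with X starts Z: none.
Union: none.

none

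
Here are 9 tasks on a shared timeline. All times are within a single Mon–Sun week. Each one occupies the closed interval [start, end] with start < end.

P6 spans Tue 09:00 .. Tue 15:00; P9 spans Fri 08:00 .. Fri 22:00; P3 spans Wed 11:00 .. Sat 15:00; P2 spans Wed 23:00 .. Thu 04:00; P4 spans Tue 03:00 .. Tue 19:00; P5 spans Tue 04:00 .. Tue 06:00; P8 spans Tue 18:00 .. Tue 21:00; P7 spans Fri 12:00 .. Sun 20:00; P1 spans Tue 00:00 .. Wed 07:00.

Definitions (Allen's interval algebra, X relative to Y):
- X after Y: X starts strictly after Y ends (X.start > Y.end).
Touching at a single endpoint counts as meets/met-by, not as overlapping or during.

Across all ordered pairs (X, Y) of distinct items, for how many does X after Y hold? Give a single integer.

Checking all 72 ordered pairs for relation 'after'; matching pairs in alphabetical order:
(P2, P1): P2 after P1 ✓
(P2, P4): P2 after P4 ✓
(P2, P5): P2 after P5 ✓
(P2, P6): P2 after P6 ✓
(P2, P8): P2 after P8 ✓
(P3, P1): P3 after P1 ✓
(P3, P4): P3 after P4 ✓
(P3, P5): P3 after P5 ✓
(P3, P6): P3 after P6 ✓
(P3, P8): P3 after P8 ✓
(P6, P5): P6 after P5 ✓
(P7, P1): P7 after P1 ✓
(P7, P2): P7 after P2 ✓
(P7, P4): P7 after P4 ✓
(P7, P5): P7 after P5 ✓
(P7, P6): P7 after P6 ✓
(P7, P8): P7 after P8 ✓
(P8, P5): P8 after P5 ✓
(P8, P6): P8 after P6 ✓
(P9, P1): P9 after P1 ✓
(P9, P2): P9 after P2 ✓
(P9, P4): P9 after P4 ✓
(P9, P5): P9 after P5 ✓
(P9, P6): P9 after P6 ✓
... plus 1 further pairs not listed.
Count: 25.

25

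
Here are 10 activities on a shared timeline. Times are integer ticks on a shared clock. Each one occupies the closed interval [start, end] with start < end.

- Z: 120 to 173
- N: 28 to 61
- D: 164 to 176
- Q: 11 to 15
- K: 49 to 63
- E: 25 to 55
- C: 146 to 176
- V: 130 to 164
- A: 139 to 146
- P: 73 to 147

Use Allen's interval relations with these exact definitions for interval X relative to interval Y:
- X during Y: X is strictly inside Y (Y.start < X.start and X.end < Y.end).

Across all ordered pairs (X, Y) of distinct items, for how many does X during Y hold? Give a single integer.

Checking all 90 ordered pairs for relation 'during'; matching pairs in alphabetical order:
(A, P): A during P ✓
(A, V): A during V ✓
(A, Z): A during Z ✓
(V, Z): V during Z ✓
Count: 4.

4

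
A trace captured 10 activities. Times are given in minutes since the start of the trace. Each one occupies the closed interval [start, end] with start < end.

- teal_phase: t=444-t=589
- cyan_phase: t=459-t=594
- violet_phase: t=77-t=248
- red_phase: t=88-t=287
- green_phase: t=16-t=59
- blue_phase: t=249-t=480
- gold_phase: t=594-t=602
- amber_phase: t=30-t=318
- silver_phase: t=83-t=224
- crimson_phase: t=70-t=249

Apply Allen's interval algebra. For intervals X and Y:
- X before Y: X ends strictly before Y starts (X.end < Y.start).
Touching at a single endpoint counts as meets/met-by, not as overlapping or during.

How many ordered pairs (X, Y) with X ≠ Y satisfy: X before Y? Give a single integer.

Checking all 90 ordered pairs for relation 'before'; matching pairs in alphabetical order:
(amber_phase, cyan_phase): amber_phase before cyan_phase ✓
(amber_phase, gold_phase): amber_phase before gold_phase ✓
(amber_phase, teal_phase): amber_phase before teal_phase ✓
(blue_phase, gold_phase): blue_phase before gold_phase ✓
(crimson_phase, cyan_phase): crimson_phase before cyan_phase ✓
(crimson_phase, gold_phase): crimson_phase before gold_phase ✓
(crimson_phase, teal_phase): crimson_phase before teal_phase ✓
(green_phase, blue_phase): green_phase before blue_phase ✓
(green_phase, crimson_phase): green_phase before crimson_phase ✓
(green_phase, cyan_phase): green_phase before cyan_phase ✓
(green_phase, gold_phase): green_phase before gold_phase ✓
(green_phase, red_phase): green_phase before red_phase ✓
(green_phase, silver_phase): green_phase before silver_phase ✓
(green_phase, teal_phase): green_phase before teal_phase ✓
(green_phase, violet_phase): green_phase before violet_phase ✓
(red_phase, cyan_phase): red_phase before cyan_phase ✓
(red_phase, gold_phase): red_phase before gold_phase ✓
(red_phase, teal_phase): red_phase before teal_phase ✓
(silver_phase, blue_phase): silver_phase before blue_phase ✓
(silver_phase, cyan_phase): silver_phase before cyan_phase ✓
(silver_phase, gold_phase): silver_phase before gold_phase ✓
(silver_phase, teal_phase): silver_phase before teal_phase ✓
(teal_phase, gold_phase): teal_phase before gold_phase ✓
(violet_phase, blue_phase): violet_phase before blue_phase ✓
... plus 3 further pairs not listed.
Count: 27.

27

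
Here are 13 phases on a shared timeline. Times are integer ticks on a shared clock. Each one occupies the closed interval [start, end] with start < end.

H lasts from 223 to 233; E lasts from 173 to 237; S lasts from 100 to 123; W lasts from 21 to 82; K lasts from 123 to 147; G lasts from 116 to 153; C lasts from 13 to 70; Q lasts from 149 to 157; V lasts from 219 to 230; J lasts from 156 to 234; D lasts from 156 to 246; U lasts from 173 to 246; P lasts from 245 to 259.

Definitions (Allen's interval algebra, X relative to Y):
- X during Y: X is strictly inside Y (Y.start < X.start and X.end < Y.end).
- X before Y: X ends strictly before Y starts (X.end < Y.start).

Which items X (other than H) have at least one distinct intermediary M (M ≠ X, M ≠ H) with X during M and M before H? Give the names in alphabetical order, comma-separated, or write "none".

K

Target H = [223, 233].
Intermediaries M with M before H: C, G, K, Q, S, W.
Via C — items with X during C: none.
Via G — items with X during G: K.
Via K — items with X during K: none.
Via Q — items with X during Q: none.
Via S — items with X during S: none.
Via W — items with X during W: none.
Union: K.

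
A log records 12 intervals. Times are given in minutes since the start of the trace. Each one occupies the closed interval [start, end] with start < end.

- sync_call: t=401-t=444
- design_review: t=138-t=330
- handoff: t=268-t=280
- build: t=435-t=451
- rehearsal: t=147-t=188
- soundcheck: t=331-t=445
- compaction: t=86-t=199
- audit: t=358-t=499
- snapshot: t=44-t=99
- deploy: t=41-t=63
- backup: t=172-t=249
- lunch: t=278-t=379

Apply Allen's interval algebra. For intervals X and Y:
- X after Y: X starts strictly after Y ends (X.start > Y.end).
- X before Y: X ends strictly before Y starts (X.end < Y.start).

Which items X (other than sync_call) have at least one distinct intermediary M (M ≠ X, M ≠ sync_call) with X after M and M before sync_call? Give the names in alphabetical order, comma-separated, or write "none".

audit, backup, build, compaction, design_review, handoff, lunch, rehearsal, soundcheck

Target sync_call = [t=401, t=444].
Intermediaries M with M before sync_call: backup, compaction, deploy, design_review, handoff, lunch, rehearsal, snapshot.
Via backup — items with X after backup: audit, build, handoff, lunch, soundcheck.
Via compaction — items with X after compaction: audit, build, handoff, lunch, soundcheck.
Via deploy — items with X after deploy: audit, backup, build, compaction, design_review, handoff, lunch, rehearsal, soundcheck.
Via design_review — items with X after design_review: audit, build, soundcheck.
Via handoff — items with X after handoff: audit, build, soundcheck.
Via lunch — items with X after lunch: build.
Via rehearsal — items with X after rehearsal: audit, build, handoff, lunch, soundcheck.
Via snapshot — items with X after snapshot: audit, backup, build, design_review, handoff, lunch, rehearsal, soundcheck.
Union: audit, backup, build, compaction, design_review, handoff, lunch, rehearsal, soundcheck.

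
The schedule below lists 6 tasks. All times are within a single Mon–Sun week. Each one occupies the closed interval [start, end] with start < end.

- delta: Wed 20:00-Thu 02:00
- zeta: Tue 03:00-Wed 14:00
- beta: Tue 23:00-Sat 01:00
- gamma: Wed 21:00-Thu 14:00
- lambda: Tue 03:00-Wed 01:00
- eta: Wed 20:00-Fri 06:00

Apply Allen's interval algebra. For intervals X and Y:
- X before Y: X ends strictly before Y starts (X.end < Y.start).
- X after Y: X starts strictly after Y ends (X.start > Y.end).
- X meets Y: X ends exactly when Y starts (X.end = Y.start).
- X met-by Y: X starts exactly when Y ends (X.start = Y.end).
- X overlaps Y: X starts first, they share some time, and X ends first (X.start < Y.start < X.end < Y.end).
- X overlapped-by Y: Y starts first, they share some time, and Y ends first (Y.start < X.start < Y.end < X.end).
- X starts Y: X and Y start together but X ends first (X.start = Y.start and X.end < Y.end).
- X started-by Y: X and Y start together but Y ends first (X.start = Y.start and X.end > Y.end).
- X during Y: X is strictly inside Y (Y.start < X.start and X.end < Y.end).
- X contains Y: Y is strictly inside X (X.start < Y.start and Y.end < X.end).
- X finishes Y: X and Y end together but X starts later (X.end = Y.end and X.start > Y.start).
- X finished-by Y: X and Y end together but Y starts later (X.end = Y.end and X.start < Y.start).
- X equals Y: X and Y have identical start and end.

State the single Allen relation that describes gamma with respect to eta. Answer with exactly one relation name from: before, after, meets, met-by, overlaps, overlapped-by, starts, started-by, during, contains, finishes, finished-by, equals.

gamma = [Wed 21:00, Thu 14:00]; eta = [Wed 20:00, Fri 06:00].
Compare endpoints: gamma.start > eta.start, gamma.start < eta.end, gamma.end > eta.start, gamma.end < eta.end.
That pattern is 'during'.

during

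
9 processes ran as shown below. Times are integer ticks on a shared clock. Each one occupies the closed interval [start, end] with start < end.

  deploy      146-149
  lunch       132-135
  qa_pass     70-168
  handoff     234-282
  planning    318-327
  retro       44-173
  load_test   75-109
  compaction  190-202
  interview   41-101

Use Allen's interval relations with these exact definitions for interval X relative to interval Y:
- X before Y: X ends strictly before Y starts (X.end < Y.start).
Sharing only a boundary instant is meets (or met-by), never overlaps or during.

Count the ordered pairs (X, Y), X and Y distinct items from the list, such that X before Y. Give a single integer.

26

Checking all 72 ordered pairs for relation 'before'; matching pairs in alphabetical order:
(compaction, handoff): compaction before handoff ✓
(compaction, planning): compaction before planning ✓
(deploy, compaction): deploy before compaction ✓
(deploy, handoff): deploy before handoff ✓
(deploy, planning): deploy before planning ✓
(handoff, planning): handoff before planning ✓
(interview, compaction): interview before compaction ✓
(interview, deploy): interview before deploy ✓
(interview, handoff): interview before handoff ✓
(interview, lunch): interview before lunch ✓
(interview, planning): interview before planning ✓
(load_test, compaction): load_test before compaction ✓
(load_test, deploy): load_test before deploy ✓
(load_test, handoff): load_test before handoff ✓
(load_test, lunch): load_test before lunch ✓
(load_test, planning): load_test before planning ✓
(lunch, compaction): lunch before compaction ✓
(lunch, deploy): lunch before deploy ✓
(lunch, handoff): lunch before handoff ✓
(lunch, planning): lunch before planning ✓
(qa_pass, compaction): qa_pass before compaction ✓
(qa_pass, handoff): qa_pass before handoff ✓
(qa_pass, planning): qa_pass before planning ✓
(retro, compaction): retro before compaction ✓
... plus 2 further pairs not listed.
Count: 26.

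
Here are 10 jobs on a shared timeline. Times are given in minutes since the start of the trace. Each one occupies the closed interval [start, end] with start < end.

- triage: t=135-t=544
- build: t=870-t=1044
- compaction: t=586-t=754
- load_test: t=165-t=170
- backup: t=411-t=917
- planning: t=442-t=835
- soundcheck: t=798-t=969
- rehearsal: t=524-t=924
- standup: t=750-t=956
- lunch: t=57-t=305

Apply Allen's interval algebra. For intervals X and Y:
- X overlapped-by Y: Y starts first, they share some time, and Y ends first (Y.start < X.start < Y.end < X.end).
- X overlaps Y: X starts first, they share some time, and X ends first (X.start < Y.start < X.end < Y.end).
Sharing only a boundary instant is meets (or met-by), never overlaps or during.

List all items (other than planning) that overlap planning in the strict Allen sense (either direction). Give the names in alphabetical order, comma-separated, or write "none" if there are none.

Target planning = [t=442, t=835].
backup [t=411, t=917] → contains → no.
build [t=870, t=1044] → after → no.
compaction [t=586, t=754] → during → no.
load_test [t=165, t=170] → before → no.
lunch [t=57, t=305] → before → no.
rehearsal [t=524, t=924] → overlapped-by → yes.
soundcheck [t=798, t=969] → overlapped-by → yes.
standup [t=750, t=956] → overlapped-by → yes.
triage [t=135, t=544] → overlaps → yes.
Result: rehearsal, soundcheck, standup, triage.

rehearsal, soundcheck, standup, triage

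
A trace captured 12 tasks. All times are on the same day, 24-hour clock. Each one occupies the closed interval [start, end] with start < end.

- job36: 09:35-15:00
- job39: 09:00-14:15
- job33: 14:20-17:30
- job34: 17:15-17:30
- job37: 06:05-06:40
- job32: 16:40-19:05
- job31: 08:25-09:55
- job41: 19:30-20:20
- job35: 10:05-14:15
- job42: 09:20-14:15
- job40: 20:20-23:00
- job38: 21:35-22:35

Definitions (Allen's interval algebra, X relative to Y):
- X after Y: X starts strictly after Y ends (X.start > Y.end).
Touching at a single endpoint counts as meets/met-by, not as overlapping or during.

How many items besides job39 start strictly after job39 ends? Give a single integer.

Target job39 = [09:00, 14:15].
job31 [08:25, 09:55] → overlaps → no.
job32 [16:40, 19:05] → after → counts.
job33 [14:20, 17:30] → after → counts.
job34 [17:15, 17:30] → after → counts.
job35 [10:05, 14:15] → finishes → no.
job36 [09:35, 15:00] → overlapped-by → no.
job37 [06:05, 06:40] → before → no.
job38 [21:35, 22:35] → after → counts.
job40 [20:20, 23:00] → after → counts.
job41 [19:30, 20:20] → after → counts.
job42 [09:20, 14:15] → finishes → no.
Total: 6.

6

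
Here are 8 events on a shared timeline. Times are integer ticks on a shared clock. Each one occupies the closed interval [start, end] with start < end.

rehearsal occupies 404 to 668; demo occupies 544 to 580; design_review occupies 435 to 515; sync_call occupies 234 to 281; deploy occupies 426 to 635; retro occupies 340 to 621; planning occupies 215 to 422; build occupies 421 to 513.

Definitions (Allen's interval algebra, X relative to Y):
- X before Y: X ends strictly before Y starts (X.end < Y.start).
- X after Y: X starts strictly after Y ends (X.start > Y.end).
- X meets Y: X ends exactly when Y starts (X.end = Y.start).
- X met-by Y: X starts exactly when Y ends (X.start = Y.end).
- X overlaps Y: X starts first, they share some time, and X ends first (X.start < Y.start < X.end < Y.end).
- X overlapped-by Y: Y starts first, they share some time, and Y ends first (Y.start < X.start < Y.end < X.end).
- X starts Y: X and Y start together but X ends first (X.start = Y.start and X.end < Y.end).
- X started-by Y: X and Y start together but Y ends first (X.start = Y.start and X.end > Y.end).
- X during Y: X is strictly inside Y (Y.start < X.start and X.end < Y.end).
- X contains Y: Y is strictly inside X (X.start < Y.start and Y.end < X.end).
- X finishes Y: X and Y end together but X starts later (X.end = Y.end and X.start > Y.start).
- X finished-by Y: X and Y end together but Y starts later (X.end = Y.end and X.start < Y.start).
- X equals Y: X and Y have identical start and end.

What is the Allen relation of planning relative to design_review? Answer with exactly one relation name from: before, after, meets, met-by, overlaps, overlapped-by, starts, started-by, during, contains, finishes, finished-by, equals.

before

planning = [215, 422]; design_review = [435, 515].
Compare endpoints: planning.start < design_review.start, planning.start < design_review.end, planning.end < design_review.start, planning.end < design_review.end.
That pattern is 'before'.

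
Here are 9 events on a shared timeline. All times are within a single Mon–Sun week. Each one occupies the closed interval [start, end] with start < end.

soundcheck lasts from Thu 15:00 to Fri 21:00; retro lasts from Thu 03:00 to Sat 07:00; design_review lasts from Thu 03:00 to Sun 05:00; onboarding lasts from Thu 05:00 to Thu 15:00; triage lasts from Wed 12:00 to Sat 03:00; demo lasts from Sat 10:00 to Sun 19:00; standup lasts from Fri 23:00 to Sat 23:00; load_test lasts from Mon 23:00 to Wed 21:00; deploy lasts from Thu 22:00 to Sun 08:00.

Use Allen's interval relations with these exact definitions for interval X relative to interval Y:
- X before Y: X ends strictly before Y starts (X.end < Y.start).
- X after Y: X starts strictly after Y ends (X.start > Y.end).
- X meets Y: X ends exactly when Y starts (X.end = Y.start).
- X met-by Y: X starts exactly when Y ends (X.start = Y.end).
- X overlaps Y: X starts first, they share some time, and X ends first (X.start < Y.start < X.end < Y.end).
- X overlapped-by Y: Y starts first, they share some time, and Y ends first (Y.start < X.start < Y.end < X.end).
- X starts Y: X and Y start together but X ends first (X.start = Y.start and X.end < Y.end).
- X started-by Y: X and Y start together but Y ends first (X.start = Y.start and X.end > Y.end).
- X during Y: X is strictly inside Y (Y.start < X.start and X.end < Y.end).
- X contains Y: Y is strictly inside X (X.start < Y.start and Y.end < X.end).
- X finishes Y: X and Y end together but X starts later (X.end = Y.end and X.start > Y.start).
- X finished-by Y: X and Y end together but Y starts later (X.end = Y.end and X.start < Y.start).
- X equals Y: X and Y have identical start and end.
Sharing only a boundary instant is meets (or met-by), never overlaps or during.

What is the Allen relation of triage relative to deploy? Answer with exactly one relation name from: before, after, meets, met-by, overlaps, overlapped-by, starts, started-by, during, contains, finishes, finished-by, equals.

overlaps

triage = [Wed 12:00, Sat 03:00]; deploy = [Thu 22:00, Sun 08:00].
Compare endpoints: triage.start < deploy.start, triage.start < deploy.end, triage.end > deploy.start, triage.end < deploy.end.
That pattern is 'overlaps'.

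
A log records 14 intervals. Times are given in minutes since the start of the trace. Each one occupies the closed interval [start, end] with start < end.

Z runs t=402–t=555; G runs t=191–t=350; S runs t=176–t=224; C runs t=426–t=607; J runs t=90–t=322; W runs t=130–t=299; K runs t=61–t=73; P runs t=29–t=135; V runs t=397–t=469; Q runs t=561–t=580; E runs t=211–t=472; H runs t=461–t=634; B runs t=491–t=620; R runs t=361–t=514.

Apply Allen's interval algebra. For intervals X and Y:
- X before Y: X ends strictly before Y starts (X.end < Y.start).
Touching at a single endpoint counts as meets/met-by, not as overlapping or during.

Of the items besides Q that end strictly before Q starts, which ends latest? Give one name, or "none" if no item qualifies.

Target Q = [t=561, t=580].
B [t=491, t=620] → contains → excluded.
C [t=426, t=607] → contains → excluded.
E [t=211, t=472] → before → candidate.
G [t=191, t=350] → before → candidate.
H [t=461, t=634] → contains → excluded.
J [t=90, t=322] → before → candidate.
K [t=61, t=73] → before → candidate.
P [t=29, t=135] → before → candidate.
R [t=361, t=514] → before → candidate.
S [t=176, t=224] → before → candidate.
V [t=397, t=469] → before → candidate.
W [t=130, t=299] → before → candidate.
Z [t=402, t=555] → before → candidate.
Among candidates, latest end is t=555 → Z.

Z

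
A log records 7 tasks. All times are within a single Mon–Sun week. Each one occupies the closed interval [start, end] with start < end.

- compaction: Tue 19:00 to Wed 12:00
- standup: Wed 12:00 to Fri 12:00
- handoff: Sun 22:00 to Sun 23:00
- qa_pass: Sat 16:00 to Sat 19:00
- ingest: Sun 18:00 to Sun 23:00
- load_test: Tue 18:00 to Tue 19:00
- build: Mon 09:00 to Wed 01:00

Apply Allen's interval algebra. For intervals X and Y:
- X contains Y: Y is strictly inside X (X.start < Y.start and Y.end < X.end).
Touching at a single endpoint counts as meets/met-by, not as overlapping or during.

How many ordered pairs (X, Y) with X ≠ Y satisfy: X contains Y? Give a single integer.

1

Checking all 42 ordered pairs for relation 'contains'; matching pairs in alphabetical order:
(build, load_test): build contains load_test ✓
Count: 1.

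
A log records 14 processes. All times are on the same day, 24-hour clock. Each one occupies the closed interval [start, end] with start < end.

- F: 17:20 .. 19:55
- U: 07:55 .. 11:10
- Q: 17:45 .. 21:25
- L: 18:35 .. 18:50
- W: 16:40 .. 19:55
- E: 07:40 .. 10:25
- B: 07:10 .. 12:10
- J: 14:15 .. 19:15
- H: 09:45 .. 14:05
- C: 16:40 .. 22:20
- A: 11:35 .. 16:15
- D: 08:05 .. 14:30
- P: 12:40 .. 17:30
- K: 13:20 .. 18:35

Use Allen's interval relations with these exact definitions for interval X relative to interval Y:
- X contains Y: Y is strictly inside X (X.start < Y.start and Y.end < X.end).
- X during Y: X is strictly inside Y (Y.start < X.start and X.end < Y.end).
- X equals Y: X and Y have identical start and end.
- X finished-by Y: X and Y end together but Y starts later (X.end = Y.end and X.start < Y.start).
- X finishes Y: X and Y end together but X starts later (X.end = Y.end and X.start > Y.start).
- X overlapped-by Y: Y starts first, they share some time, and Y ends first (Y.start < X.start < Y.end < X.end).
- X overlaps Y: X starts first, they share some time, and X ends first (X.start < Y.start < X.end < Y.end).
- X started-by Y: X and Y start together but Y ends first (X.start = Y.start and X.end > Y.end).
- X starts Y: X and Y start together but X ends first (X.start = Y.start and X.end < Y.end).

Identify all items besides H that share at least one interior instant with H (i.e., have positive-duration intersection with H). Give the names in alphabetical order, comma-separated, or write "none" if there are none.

A, B, D, E, K, P, U

Target H = [09:45, 14:05].
A [11:35, 16:15] → overlapped-by → yes.
B [07:10, 12:10] → overlaps → yes.
C [16:40, 22:20] → after → no.
D [08:05, 14:30] → contains → yes.
E [07:40, 10:25] → overlaps → yes.
F [17:20, 19:55] → after → no.
J [14:15, 19:15] → after → no.
K [13:20, 18:35] → overlapped-by → yes.
L [18:35, 18:50] → after → no.
P [12:40, 17:30] → overlapped-by → yes.
Q [17:45, 21:25] → after → no.
U [07:55, 11:10] → overlaps → yes.
W [16:40, 19:55] → after → no.
Result: A, B, D, E, K, P, U.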